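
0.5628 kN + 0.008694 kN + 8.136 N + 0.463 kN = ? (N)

In N:
  0.5628 kN = 0.5628 × 10³ N = 562.8
  0.008694 kN = 0.008694 × 10³ N = 8.694
  8.136 N → 8.136
  0.463 kN = 0.463 × 10³ N = 463
Sum: 562.8 + 8.694 + 8.136 + 463 = 1042.63

1042.63 N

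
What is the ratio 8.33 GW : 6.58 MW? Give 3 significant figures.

(8.33 × 10^9) / (6.58 × 10^6) = 1.266 × 10^3

1270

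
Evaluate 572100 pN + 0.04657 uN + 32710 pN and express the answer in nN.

651.38 nN

In nN:
  572100 pN = 572100 × 10⁻³ nN = 572.1
  0.04657 uN = 0.04657 × 10³ nN = 46.57
  32710 pN = 32710 × 10⁻³ nN = 32.71
Sum: 572.1 + 46.57 + 32.71 = 651.38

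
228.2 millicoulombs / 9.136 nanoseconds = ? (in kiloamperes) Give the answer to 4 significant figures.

24980 kiloamperes

(228.2 × 10^-3) / (9.136 × 10^-9) = 24.9781 × 10^6 A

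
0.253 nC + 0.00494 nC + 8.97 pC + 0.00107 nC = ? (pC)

267.98 pC

In pC:
  0.253 nC = 0.253e3 pC = 253
  0.00494 nC = 0.00494e3 pC = 4.94
  8.97 pC → 8.97
  0.00107 nC = 0.00107e3 pC = 1.07
Sum: 253 + 4.94 + 8.97 + 1.07 = 267.98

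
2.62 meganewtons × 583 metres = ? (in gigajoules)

1.52746 gigajoules

2.62e6 × 583 = 1527.46e6 J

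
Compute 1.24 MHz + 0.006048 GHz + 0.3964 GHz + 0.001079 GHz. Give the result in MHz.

404.767 MHz

In MHz:
  1.24 MHz → 1.24
  0.006048 GHz = 0.006048e3 MHz = 6.048
  0.3964 GHz = 0.3964e3 MHz = 396.4
  0.001079 GHz = 0.001079e3 MHz = 1.079
Sum: 1.24 + 6.048 + 396.4 + 1.079 = 404.767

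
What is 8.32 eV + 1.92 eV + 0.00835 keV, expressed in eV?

In eV:
  8.32 eV → 8.32
  1.92 eV → 1.92
  0.00835 keV = 0.00835e3 eV = 8.35
Sum: 8.32 + 1.92 + 8.35 = 18.59

18.59 eV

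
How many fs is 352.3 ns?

352300000 fs

nano = 10⁻⁹, femto = 10⁻¹⁵; factor is 10⁶.
352.3 × 10⁶ = 352300000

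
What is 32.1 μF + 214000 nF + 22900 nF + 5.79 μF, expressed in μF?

In μF:
  32.1 μF → 32.1
  214000 nF = 214000 × 10^-3 μF = 214
  22900 nF = 22900 × 10^-3 μF = 22.9
  5.79 μF → 5.79
Sum: 32.1 + 214 + 22.9 + 5.79 = 274.79

274.79 μF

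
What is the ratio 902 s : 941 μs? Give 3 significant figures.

959000

(902) / (941 × 10^-6) = 0.9586 × 10^6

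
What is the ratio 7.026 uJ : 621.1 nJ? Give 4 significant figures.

11.31

(7.026 × 10^-6) / (621.1 × 10^-9) = 0.011312 × 10^3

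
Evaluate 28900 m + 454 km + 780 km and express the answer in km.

In km:
  28900 m = 28900 × 10⁻³ km = 28.9
  454 km → 454
  780 km → 780
Sum: 28.9 + 454 + 780 = 1262.9

1262.9 km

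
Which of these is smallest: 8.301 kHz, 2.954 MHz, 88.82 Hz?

8.301 kHz = 8301 Hz
2.954 MHz = 2954000 Hz
88.82 Hz = 88.82 Hz

88.82 Hz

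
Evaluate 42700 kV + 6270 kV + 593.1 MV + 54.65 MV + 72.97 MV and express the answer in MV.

769.69 MV

In MV:
  42700 kV = 42700e-3 MV = 42.7
  6270 kV = 6270e-3 MV = 6.27
  593.1 MV → 593.1
  54.65 MV → 54.65
  72.97 MV → 72.97
Sum: 42.7 + 6.27 + 593.1 + 54.65 + 72.97 = 769.69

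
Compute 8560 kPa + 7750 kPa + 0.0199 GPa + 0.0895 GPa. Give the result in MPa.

In MPa:
  8560 kPa = 8560 × 10⁻³ MPa = 8.56
  7750 kPa = 7750 × 10⁻³ MPa = 7.75
  0.0199 GPa = 0.0199 × 10³ MPa = 19.9
  0.0895 GPa = 0.0895 × 10³ MPa = 89.5
Sum: 8.56 + 7.75 + 19.9 + 89.5 = 125.71

125.71 MPa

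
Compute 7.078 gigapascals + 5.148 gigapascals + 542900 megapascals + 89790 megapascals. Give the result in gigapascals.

644.916 gigapascals

In gigapascals:
  7.078 gigapascals → 7.078
  5.148 gigapascals → 5.148
  542900 megapascals = 542900 × 10^-3 gigapascals = 542.9
  89790 megapascals = 89790 × 10^-3 gigapascals = 89.79
Sum: 7.078 + 5.148 + 542.9 + 89.79 = 644.916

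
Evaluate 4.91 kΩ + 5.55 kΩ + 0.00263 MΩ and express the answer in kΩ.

13.09 kΩ

In kΩ:
  4.91 kΩ → 4.91
  5.55 kΩ → 5.55
  0.00263 MΩ = 0.00263e3 kΩ = 2.63
Sum: 4.91 + 5.55 + 2.63 = 13.09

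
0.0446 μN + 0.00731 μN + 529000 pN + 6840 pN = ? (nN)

587.75 nN

In nN:
  0.0446 μN = 0.0446 × 10³ nN = 44.6
  0.00731 μN = 0.00731 × 10³ nN = 7.31
  529000 pN = 529000 × 10⁻³ nN = 529
  6840 pN = 6840 × 10⁻³ nN = 6.84
Sum: 44.6 + 7.31 + 529 + 6.84 = 587.75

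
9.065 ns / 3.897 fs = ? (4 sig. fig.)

2326000

(9.065e-9) / (3.897e-15) = 2.3261e6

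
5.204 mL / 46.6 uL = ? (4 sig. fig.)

(5.204e-3) / (46.6e-6) = 0.11167e3

111.7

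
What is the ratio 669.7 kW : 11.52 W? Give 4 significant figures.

(669.7 × 10³) / (11.52) = 58.134 × 10³

58130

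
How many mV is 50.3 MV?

50300000000 mV

mega = 10^6, milli = 10^-3; factor is 10^9.
50.3 × 10^9 = 50300000000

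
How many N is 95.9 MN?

95900000 N

mega = 10^6, (no prefix) = 10^0; factor is 10^6.
95.9 × 10^6 = 95900000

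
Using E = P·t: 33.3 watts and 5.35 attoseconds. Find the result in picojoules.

33.3 × 5.35 × 10⁻¹⁸ = 178.155 × 10⁻¹⁸ J

0.000178155 picojoules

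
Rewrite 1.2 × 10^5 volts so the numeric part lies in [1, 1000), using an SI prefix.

120 kilovolts

= 120 × 10^3 volts; 10^3 is kilo.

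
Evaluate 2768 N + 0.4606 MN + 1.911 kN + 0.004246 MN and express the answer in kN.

In kN:
  2768 N = 2768e-3 kN = 2.768
  0.4606 MN = 0.4606e3 kN = 460.6
  1.911 kN → 1.911
  0.004246 MN = 0.004246e3 kN = 4.246
Sum: 2.768 + 460.6 + 1.911 + 4.246 = 469.525

469.525 kN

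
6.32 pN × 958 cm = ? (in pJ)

6.32 × 10⁻¹² × 958 × 10⁻² = 6054.56 × 10⁻¹⁴ J

60.5456 pJ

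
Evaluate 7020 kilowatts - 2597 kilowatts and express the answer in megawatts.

In megawatts:
  7020 kilowatts = 7020e-3 megawatts = 7.02
  2597 kilowatts = 2597e-3 megawatts = 2.597
Difference: 7.02 - 2.597 = 4.423

4.423 megawatts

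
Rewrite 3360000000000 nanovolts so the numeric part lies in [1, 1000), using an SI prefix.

= 3.36e3 volts; 1e3 is kilo.

3.36 kilovolts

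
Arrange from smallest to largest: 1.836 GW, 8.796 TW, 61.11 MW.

61.11 MW < 1.836 GW < 8.796 TW

1.836 GW = 1836000000 W
8.796 TW = 8796000000000 W
61.11 MW = 61110000 W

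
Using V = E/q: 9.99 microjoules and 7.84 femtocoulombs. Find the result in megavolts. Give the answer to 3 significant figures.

(9.99 × 10⁻⁶) / (7.84 × 10⁻¹⁵) = 1.2742 × 10⁹ V

1270 megavolts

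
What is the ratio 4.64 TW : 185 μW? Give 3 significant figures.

25100000000000000

(4.64 × 10^12) / (185 × 10^-6) = 0.02508 × 10^18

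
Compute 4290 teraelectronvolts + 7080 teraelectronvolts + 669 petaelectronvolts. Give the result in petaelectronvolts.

680.37 petaelectronvolts

In petaelectronvolts:
  4290 teraelectronvolts = 4290 × 10⁻³ petaelectronvolts = 4.29
  7080 teraelectronvolts = 7080 × 10⁻³ petaelectronvolts = 7.08
  669 petaelectronvolts → 669
Sum: 4.29 + 7.08 + 669 = 680.37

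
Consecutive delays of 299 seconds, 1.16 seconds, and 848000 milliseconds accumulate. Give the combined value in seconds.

1148.16 seconds

In seconds:
  299 seconds → 299
  1.16 seconds → 1.16
  848000 milliseconds = 848000 × 10^-3 seconds = 848
Sum: 299 + 1.16 + 848 = 1148.16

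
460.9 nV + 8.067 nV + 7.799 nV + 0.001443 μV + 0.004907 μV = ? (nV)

In nV:
  460.9 nV → 460.9
  8.067 nV → 8.067
  7.799 nV → 7.799
  0.001443 μV = 0.001443e3 nV = 1.443
  0.004907 μV = 0.004907e3 nV = 4.907
Sum: 460.9 + 8.067 + 7.799 + 1.443 + 4.907 = 483.116

483.116 nV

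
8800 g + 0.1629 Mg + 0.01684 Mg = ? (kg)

188.54 kg

In kg:
  8800 g = 8800 × 10⁻³ kg = 8.8
  0.1629 Mg = 0.1629 × 10³ kg = 162.9
  0.01684 Mg = 0.01684 × 10³ kg = 16.84
Sum: 8.8 + 162.9 + 16.84 = 188.54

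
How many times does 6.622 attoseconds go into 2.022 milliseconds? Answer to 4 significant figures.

(2.022e-3) / (6.622e-18) = 0.30535e15

305300000000000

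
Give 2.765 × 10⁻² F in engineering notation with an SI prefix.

= 27.65 × 10⁻³ F; 10⁻³ is milli.

27.65 mF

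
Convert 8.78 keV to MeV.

0.00878 MeV

kilo = 1e3, mega = 1e6; factor is 1e-3.
8.78 × 1e-3 = 0.00878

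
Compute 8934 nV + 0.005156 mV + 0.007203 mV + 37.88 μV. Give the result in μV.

59.173 μV

In μV:
  8934 nV = 8934 × 10⁻³ μV = 8.934
  0.005156 mV = 0.005156 × 10³ μV = 5.156
  0.007203 mV = 0.007203 × 10³ μV = 7.203
  37.88 μV → 37.88
Sum: 8.934 + 5.156 + 7.203 + 37.88 = 59.173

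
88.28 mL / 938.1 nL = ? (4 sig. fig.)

(88.28 × 10^-3) / (938.1 × 10^-9) = 0.094105 × 10^6

94110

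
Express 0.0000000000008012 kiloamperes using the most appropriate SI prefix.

= 801.2e-12 amperes; 1e-12 is pico.

801.2 picoamperes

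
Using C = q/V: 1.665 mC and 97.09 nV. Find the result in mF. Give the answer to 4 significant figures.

17150000 mF

(1.665 × 10^-3) / (97.09 × 10^-9) = 0.017149 × 10^6 F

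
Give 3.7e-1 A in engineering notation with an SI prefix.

= 370e-3 A; 1e-3 is milli.

370 mA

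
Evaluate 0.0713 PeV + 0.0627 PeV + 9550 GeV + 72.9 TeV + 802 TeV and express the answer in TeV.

1018.45 TeV

In TeV:
  0.0713 PeV = 0.0713 × 10³ TeV = 71.3
  0.0627 PeV = 0.0627 × 10³ TeV = 62.7
  9550 GeV = 9550 × 10⁻³ TeV = 9.55
  72.9 TeV → 72.9
  802 TeV → 802
Sum: 71.3 + 62.7 + 9.55 + 72.9 + 802 = 1018.45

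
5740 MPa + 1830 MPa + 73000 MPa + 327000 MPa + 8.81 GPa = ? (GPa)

416.38 GPa

In GPa:
  5740 MPa = 5740e-3 GPa = 5.74
  1830 MPa = 1830e-3 GPa = 1.83
  73000 MPa = 73000e-3 GPa = 73
  327000 MPa = 327000e-3 GPa = 327
  8.81 GPa → 8.81
Sum: 5.74 + 1.83 + 73 + 327 + 8.81 = 416.38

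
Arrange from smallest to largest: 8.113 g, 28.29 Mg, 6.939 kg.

8.113 g < 6.939 kg < 28.29 Mg

8.113 g = 8.113 g
28.29 Mg = 28290000 g
6.939 kg = 6939 g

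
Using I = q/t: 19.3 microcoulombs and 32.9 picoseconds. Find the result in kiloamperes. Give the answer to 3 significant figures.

587 kiloamperes

(19.3 × 10⁻⁶) / (32.9 × 10⁻¹²) = 0.58663 × 10⁶ A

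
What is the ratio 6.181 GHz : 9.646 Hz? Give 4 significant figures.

640800000

(6.181e9) / (9.646) = 0.64078e9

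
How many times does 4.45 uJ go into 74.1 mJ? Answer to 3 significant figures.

16700

(74.1 × 10⁻³) / (4.45 × 10⁻⁶) = 16.65 × 10³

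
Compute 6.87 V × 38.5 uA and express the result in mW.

0.264495 mW

6.87 × 38.5e-6 = 264.495e-6 W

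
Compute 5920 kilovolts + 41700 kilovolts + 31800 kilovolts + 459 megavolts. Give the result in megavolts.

In megavolts:
  5920 kilovolts = 5920 × 10^-3 megavolts = 5.92
  41700 kilovolts = 41700 × 10^-3 megavolts = 41.7
  31800 kilovolts = 31800 × 10^-3 megavolts = 31.8
  459 megavolts → 459
Sum: 5.92 + 41.7 + 31.8 + 459 = 538.42

538.42 megavolts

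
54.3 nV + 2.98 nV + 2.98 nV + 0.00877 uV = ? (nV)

In nV:
  54.3 nV → 54.3
  2.98 nV → 2.98
  2.98 nV → 2.98
  0.00877 uV = 0.00877 × 10^3 nV = 8.77
Sum: 54.3 + 2.98 + 2.98 + 8.77 = 69.03

69.03 nV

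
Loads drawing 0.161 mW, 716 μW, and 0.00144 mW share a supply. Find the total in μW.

In μW:
  0.161 mW = 0.161e3 μW = 161
  716 μW → 716
  0.00144 mW = 0.00144e3 μW = 1.44
Sum: 161 + 716 + 1.44 = 878.44

878.44 μW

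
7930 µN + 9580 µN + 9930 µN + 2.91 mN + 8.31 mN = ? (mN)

38.66 mN

In mN:
  7930 µN = 7930 × 10^-3 mN = 7.93
  9580 µN = 9580 × 10^-3 mN = 9.58
  9930 µN = 9930 × 10^-3 mN = 9.93
  2.91 mN → 2.91
  8.31 mN → 8.31
Sum: 7.93 + 9.58 + 9.93 + 2.91 + 8.31 = 38.66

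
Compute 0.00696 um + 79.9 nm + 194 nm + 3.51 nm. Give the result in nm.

In nm:
  0.00696 um = 0.00696e3 nm = 6.96
  79.9 nm → 79.9
  194 nm → 194
  3.51 nm → 3.51
Sum: 6.96 + 79.9 + 194 + 3.51 = 284.37

284.37 nm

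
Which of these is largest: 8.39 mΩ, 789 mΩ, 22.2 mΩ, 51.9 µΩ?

789 mΩ

8.39 mΩ = 0.00839 Ω
789 mΩ = 0.789 Ω
22.2 mΩ = 0.0222 Ω
51.9 µΩ = 0.0000519 Ω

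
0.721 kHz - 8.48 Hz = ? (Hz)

In Hz:
  0.721 kHz = 0.721 × 10³ Hz = 721
  8.48 Hz → 8.48
Difference: 721 - 8.48 = 712.52

712.52 Hz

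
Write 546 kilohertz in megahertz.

kilo = 1e3, mega = 1e6; factor is 1e-3.
546 × 1e-3 = 0.546

0.546 megahertz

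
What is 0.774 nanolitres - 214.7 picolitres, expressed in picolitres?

559.3 picolitres

In picolitres:
  0.774 nanolitres = 0.774 × 10³ picolitres = 774
  214.7 picolitres → 214.7
Difference: 774 - 214.7 = 559.3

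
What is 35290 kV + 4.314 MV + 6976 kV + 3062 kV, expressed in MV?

In MV:
  35290 kV = 35290 × 10^-3 MV = 35.29
  4.314 MV → 4.314
  6976 kV = 6976 × 10^-3 MV = 6.976
  3062 kV = 3062 × 10^-3 MV = 3.062
Sum: 35.29 + 4.314 + 6.976 + 3.062 = 49.642

49.642 MV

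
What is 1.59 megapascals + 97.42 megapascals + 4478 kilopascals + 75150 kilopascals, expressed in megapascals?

178.638 megapascals

In megapascals:
  1.59 megapascals → 1.59
  97.42 megapascals → 97.42
  4478 kilopascals = 4478 × 10^-3 megapascals = 4.478
  75150 kilopascals = 75150 × 10^-3 megapascals = 75.15
Sum: 1.59 + 97.42 + 4.478 + 75.15 = 178.638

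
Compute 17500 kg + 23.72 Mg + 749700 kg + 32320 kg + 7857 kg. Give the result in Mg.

In Mg:
  17500 kg = 17500 × 10⁻³ Mg = 17.5
  23.72 Mg → 23.72
  749700 kg = 749700 × 10⁻³ Mg = 749.7
  32320 kg = 32320 × 10⁻³ Mg = 32.32
  7857 kg = 7857 × 10⁻³ Mg = 7.857
Sum: 17.5 + 23.72 + 749.7 + 32.32 + 7.857 = 831.097

831.097 Mg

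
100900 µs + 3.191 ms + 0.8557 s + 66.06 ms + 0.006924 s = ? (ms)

In ms:
  100900 µs = 100900 × 10^-3 ms = 100.9
  3.191 ms → 3.191
  0.8557 s = 0.8557 × 10^3 ms = 855.7
  66.06 ms → 66.06
  0.006924 s = 0.006924 × 10^3 ms = 6.924
Sum: 100.9 + 3.191 + 855.7 + 66.06 + 6.924 = 1032.775

1032.775 ms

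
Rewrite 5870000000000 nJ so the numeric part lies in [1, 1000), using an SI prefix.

= 5.87 × 10^3 J; 10^3 is kilo.

5.87 kJ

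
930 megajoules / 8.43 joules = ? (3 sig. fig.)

(930 × 10^6) / (8.43) = 110.3 × 10^6

110000000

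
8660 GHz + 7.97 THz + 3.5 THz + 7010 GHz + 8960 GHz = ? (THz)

36.1 THz

In THz:
  8660 GHz = 8660 × 10^-3 THz = 8.66
  7.97 THz → 7.97
  3.5 THz → 3.5
  7010 GHz = 7010 × 10^-3 THz = 7.01
  8960 GHz = 8960 × 10^-3 THz = 8.96
Sum: 8.66 + 7.97 + 3.5 + 7.01 + 8.96 = 36.1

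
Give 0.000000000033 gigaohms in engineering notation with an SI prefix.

33 milliohms

= 33 × 10⁻³ ohms; 10⁻³ is milli.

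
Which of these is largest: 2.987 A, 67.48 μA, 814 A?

814 A

2.987 A = 2.987 A
67.48 μA = 0.00006748 A
814 A = 814 A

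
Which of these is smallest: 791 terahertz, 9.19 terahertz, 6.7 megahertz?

791 terahertz = 791000000000000 hertz
9.19 terahertz = 9190000000000 hertz
6.7 megahertz = 6700000 hertz

6.7 megahertz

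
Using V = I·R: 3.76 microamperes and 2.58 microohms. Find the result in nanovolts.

3.76 × 10⁻⁶ × 2.58 × 10⁻⁶ = 9.7008 × 10⁻¹² V

0.0097008 nanovolts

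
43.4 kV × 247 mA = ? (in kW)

10.7198 kW

43.4e3 × 247e-3 = 10719.8 W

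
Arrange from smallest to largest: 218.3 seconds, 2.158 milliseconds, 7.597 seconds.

218.3 seconds = 218.3 seconds
2.158 milliseconds = 0.002158 seconds
7.597 seconds = 7.597 seconds

2.158 milliseconds < 7.597 seconds < 218.3 seconds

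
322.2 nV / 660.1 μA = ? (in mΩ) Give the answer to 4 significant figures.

(322.2 × 10⁻⁹) / (660.1 × 10⁻⁶) = 0.488108 × 10⁻³ Ω

0.4881 mΩ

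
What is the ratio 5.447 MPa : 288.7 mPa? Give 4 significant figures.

18870000

(5.447 × 10^6) / (288.7 × 10^-3) = 0.018867 × 10^9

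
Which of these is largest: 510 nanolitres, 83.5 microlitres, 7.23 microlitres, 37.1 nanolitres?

510 nanolitres = 0.00000051 litres
83.5 microlitres = 0.0000835 litres
7.23 microlitres = 0.00000723 litres
37.1 nanolitres = 0.0000000371 litres

83.5 microlitres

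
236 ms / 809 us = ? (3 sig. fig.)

(236e-3) / (809e-6) = 0.2917e3

292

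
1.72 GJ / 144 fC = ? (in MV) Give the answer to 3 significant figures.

(1.72 × 10⁹) / (144 × 10⁻¹⁵) = 0.011944 × 10²⁴ V

11900000000000000 MV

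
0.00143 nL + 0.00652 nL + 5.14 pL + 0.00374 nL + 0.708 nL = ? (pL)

724.83 pL

In pL:
  0.00143 nL = 0.00143e3 pL = 1.43
  0.00652 nL = 0.00652e3 pL = 6.52
  5.14 pL → 5.14
  0.00374 nL = 0.00374e3 pL = 3.74
  0.708 nL = 0.708e3 pL = 708
Sum: 1.43 + 6.52 + 5.14 + 3.74 + 708 = 724.83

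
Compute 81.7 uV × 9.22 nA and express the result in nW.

0.000753274 nW

81.7e-6 × 9.22e-9 = 753.274e-15 W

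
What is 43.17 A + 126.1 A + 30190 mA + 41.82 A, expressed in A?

241.28 A

In A:
  43.17 A → 43.17
  126.1 A → 126.1
  30190 mA = 30190 × 10^-3 A = 30.19
  41.82 A → 41.82
Sum: 43.17 + 126.1 + 30.19 + 41.82 = 241.28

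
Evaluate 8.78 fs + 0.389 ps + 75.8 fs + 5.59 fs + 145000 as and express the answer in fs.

In fs:
  8.78 fs → 8.78
  0.389 ps = 0.389 × 10^3 fs = 389
  75.8 fs → 75.8
  5.59 fs → 5.59
  145000 as = 145000 × 10^-3 fs = 145
Sum: 8.78 + 389 + 75.8 + 5.59 + 145 = 624.17

624.17 fs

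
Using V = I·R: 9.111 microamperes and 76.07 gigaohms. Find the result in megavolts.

0.69307377 megavolts

9.111e-6 × 76.07e9 = 693.07377e3 V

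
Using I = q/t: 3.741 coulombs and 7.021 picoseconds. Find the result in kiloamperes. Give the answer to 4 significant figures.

532800000 kiloamperes

(3.741) / (7.021 × 10⁻¹²) = 0.53283 × 10¹² A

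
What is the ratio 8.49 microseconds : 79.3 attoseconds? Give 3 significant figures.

107000000000

(8.49 × 10^-6) / (79.3 × 10^-18) = 0.1071 × 10^12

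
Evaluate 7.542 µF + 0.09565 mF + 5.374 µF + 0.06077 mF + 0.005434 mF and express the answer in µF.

174.77 µF

In µF:
  7.542 µF → 7.542
  0.09565 mF = 0.09565 × 10³ µF = 95.65
  5.374 µF → 5.374
  0.06077 mF = 0.06077 × 10³ µF = 60.77
  0.005434 mF = 0.005434 × 10³ µF = 5.434
Sum: 7.542 + 95.65 + 5.374 + 60.77 + 5.434 = 174.77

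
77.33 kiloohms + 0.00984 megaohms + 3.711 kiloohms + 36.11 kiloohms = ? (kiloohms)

In kiloohms:
  77.33 kiloohms → 77.33
  0.00984 megaohms = 0.00984 × 10^3 kiloohms = 9.84
  3.711 kiloohms → 3.711
  36.11 kiloohms → 36.11
Sum: 77.33 + 9.84 + 3.711 + 36.11 = 126.991

126.991 kiloohms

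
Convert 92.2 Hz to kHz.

(no prefix) = 1e0, kilo = 1e3; factor is 1e-3.
92.2 × 1e-3 = 0.0922

0.0922 kHz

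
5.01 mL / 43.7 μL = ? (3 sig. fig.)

115

(5.01 × 10^-3) / (43.7 × 10^-6) = 0.1146 × 10^3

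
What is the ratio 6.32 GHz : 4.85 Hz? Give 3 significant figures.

1300000000

(6.32 × 10⁹) / (4.85) = 1.303 × 10⁹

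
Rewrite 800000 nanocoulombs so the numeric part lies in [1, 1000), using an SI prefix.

= 800e-6 coulombs; 1e-6 is micro.

800 microcoulombs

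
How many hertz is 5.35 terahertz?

5350000000000 hertz

tera = 10^12, (no prefix) = 10^0; factor is 10^12.
5.35 × 10^12 = 5350000000000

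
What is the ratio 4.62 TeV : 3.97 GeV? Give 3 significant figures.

(4.62 × 10^12) / (3.97 × 10^9) = 1.164 × 10^3

1160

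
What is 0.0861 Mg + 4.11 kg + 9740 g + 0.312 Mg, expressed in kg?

411.95 kg

In kg:
  0.0861 Mg = 0.0861 × 10³ kg = 86.1
  4.11 kg → 4.11
  9740 g = 9740 × 10⁻³ kg = 9.74
  0.312 Mg = 0.312 × 10³ kg = 312
Sum: 86.1 + 4.11 + 9.74 + 312 = 411.95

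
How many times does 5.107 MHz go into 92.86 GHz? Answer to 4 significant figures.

(92.86 × 10⁹) / (5.107 × 10⁶) = 18.183 × 10³

18180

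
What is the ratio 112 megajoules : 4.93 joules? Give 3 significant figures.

22700000

(112e6) / (4.93) = 22.72e6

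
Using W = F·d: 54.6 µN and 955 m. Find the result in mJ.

52.143 mJ

54.6e-6 × 955 = 52143e-6 J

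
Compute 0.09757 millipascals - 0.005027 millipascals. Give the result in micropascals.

92.543 micropascals

In micropascals:
  0.09757 millipascals = 0.09757e3 micropascals = 97.57
  0.005027 millipascals = 0.005027e3 micropascals = 5.027
Difference: 97.57 - 5.027 = 92.543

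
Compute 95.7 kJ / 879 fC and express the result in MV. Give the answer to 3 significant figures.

(95.7 × 10³) / (879 × 10⁻¹⁵) = 0.10887 × 10¹⁸ V

109000000000 MV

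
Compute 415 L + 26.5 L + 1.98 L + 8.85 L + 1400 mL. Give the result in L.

In L:
  415 L → 415
  26.5 L → 26.5
  1.98 L → 1.98
  8.85 L → 8.85
  1400 mL = 1400 × 10^-3 L = 1.4
Sum: 415 + 26.5 + 1.98 + 8.85 + 1.4 = 453.73

453.73 L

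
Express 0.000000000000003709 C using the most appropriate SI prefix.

3.709 fC

= 3.709 × 10^-15 C; 10^-15 is femto.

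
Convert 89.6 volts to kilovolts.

0.0896 kilovolts

(no prefix) = 1e0, kilo = 1e3; factor is 1e-3.
89.6 × 1e-3 = 0.0896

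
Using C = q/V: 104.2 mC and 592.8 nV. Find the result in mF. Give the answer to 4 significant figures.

175800000 mF

(104.2 × 10⁻³) / (592.8 × 10⁻⁹) = 0.175776 × 10⁶ F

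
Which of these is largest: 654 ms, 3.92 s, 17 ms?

3.92 s

654 ms = 0.654 s
3.92 s = 3.92 s
17 ms = 0.017 s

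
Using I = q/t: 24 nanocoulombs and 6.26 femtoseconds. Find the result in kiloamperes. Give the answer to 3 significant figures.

(24 × 10^-9) / (6.26 × 10^-15) = 3.8339 × 10^6 A

3830 kiloamperes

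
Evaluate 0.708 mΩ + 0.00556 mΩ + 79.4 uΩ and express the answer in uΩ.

In uΩ:
  0.708 mΩ = 0.708 × 10^3 uΩ = 708
  0.00556 mΩ = 0.00556 × 10^3 uΩ = 5.56
  79.4 uΩ → 79.4
Sum: 708 + 5.56 + 79.4 = 792.96

792.96 uΩ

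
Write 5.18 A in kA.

0.00518 kA

(no prefix) = 1e0, kilo = 1e3; factor is 1e-3.
5.18 × 1e-3 = 0.00518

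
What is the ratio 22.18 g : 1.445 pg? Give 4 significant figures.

(22.18) / (1.445 × 10⁻¹²) = 15.349 × 10¹²

15350000000000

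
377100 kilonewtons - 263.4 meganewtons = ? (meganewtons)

113.7 meganewtons

In meganewtons:
  377100 kilonewtons = 377100 × 10⁻³ meganewtons = 377.1
  263.4 meganewtons → 263.4
Difference: 377.1 - 263.4 = 113.7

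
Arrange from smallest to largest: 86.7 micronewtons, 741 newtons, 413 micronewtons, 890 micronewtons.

86.7 micronewtons < 413 micronewtons < 890 micronewtons < 741 newtons

86.7 micronewtons = 0.0000867 newtons
741 newtons = 741 newtons
413 micronewtons = 0.000413 newtons
890 micronewtons = 0.00089 newtons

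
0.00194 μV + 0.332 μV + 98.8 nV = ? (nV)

432.74 nV

In nV:
  0.00194 μV = 0.00194 × 10^3 nV = 1.94
  0.332 μV = 0.332 × 10^3 nV = 332
  98.8 nV → 98.8
Sum: 1.94 + 332 + 98.8 = 432.74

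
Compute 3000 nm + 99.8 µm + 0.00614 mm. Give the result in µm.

In µm:
  3000 nm = 3000e-3 µm = 3
  99.8 µm → 99.8
  0.00614 mm = 0.00614e3 µm = 6.14
Sum: 3 + 99.8 + 6.14 = 108.94

108.94 µm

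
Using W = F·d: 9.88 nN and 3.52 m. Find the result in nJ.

9.88e-9 × 3.52 = 34.7776e-9 J

34.7776 nJ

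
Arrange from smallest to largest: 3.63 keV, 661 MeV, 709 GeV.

3.63 keV = 3630 eV
661 MeV = 661000000 eV
709 GeV = 709000000000 eV

3.63 keV < 661 MeV < 709 GeV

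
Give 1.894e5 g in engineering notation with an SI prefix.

= 189.4e3 g; 1e3 is kilo.

189.4 kg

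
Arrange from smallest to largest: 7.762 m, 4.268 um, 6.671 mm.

4.268 um < 6.671 mm < 7.762 m

7.762 m = 7.762 m
4.268 um = 0.000004268 m
6.671 mm = 0.006671 m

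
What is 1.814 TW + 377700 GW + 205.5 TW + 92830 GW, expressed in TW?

In TW:
  1.814 TW → 1.814
  377700 GW = 377700 × 10^-3 TW = 377.7
  205.5 TW → 205.5
  92830 GW = 92830 × 10^-3 TW = 92.83
Sum: 1.814 + 377.7 + 205.5 + 92.83 = 677.844

677.844 TW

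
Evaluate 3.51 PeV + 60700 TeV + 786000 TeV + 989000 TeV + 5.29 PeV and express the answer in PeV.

In PeV:
  3.51 PeV → 3.51
  60700 TeV = 60700 × 10⁻³ PeV = 60.7
  786000 TeV = 786000 × 10⁻³ PeV = 786
  989000 TeV = 989000 × 10⁻³ PeV = 989
  5.29 PeV → 5.29
Sum: 3.51 + 60.7 + 786 + 989 + 5.29 = 1844.5

1844.5 PeV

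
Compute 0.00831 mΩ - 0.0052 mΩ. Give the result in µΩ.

3.11 µΩ

In µΩ:
  0.00831 mΩ = 0.00831e3 µΩ = 8.31
  0.0052 mΩ = 0.0052e3 µΩ = 5.2
Difference: 8.31 - 5.2 = 3.11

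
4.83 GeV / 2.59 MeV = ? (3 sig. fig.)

(4.83 × 10^9) / (2.59 × 10^6) = 1.865 × 10^3

1860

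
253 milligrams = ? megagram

milli = 1e-3, mega = 1e6; factor is 1e-9.
253 × 1e-9 = 0.000000253

0.000000253 megagrams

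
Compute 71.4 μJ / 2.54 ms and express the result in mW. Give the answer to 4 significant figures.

(71.4 × 10⁻⁶) / (2.54 × 10⁻³) = 28.1102 × 10⁻³ W

28.11 mW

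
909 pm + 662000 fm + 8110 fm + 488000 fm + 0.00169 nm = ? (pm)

In pm:
  909 pm → 909
  662000 fm = 662000 × 10⁻³ pm = 662
  8110 fm = 8110 × 10⁻³ pm = 8.11
  488000 fm = 488000 × 10⁻³ pm = 488
  0.00169 nm = 0.00169 × 10³ pm = 1.69
Sum: 909 + 662 + 8.11 + 488 + 1.69 = 2068.8

2068.8 pm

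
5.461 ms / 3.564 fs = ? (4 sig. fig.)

1532000000000

(5.461 × 10^-3) / (3.564 × 10^-15) = 1.5323 × 10^12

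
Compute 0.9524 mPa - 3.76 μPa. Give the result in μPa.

948.64 μPa

In μPa:
  0.9524 mPa = 0.9524 × 10^3 μPa = 952.4
  3.76 μPa → 3.76
Difference: 952.4 - 3.76 = 948.64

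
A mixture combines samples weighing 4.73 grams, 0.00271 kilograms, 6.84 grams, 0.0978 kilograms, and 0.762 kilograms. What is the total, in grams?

874.08 grams

In grams:
  4.73 grams → 4.73
  0.00271 kilograms = 0.00271 × 10^3 grams = 2.71
  6.84 grams → 6.84
  0.0978 kilograms = 0.0978 × 10^3 grams = 97.8
  0.762 kilograms = 0.762 × 10^3 grams = 762
Sum: 4.73 + 2.71 + 6.84 + 97.8 + 762 = 874.08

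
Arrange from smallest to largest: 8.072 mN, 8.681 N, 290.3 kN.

8.072 mN = 0.008072 N
8.681 N = 8.681 N
290.3 kN = 290300 N

8.072 mN < 8.681 N < 290.3 kN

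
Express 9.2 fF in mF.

0.0000000000092 mF

femto = 10⁻¹⁵, milli = 10⁻³; factor is 10⁻¹².
9.2 × 10⁻¹² = 0.0000000000092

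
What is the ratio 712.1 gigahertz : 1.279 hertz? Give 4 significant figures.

556800000000

(712.1 × 10^9) / (1.279) = 556.76 × 10^9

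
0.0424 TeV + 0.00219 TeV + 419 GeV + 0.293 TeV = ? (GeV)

In GeV:
  0.0424 TeV = 0.0424 × 10^3 GeV = 42.4
  0.00219 TeV = 0.00219 × 10^3 GeV = 2.19
  419 GeV → 419
  0.293 TeV = 0.293 × 10^3 GeV = 293
Sum: 42.4 + 2.19 + 419 + 293 = 756.59

756.59 GeV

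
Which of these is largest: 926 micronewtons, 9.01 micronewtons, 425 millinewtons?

926 micronewtons = 0.000926 newtons
9.01 micronewtons = 0.00000901 newtons
425 millinewtons = 0.425 newtons

425 millinewtons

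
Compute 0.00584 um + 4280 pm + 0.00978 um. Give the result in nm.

19.9 nm

In nm:
  0.00584 um = 0.00584e3 nm = 5.84
  4280 pm = 4280e-3 nm = 4.28
  0.00978 um = 0.00978e3 nm = 9.78
Sum: 5.84 + 4.28 + 9.78 = 19.9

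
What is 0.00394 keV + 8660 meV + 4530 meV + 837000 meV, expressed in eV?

In eV:
  0.00394 keV = 0.00394e3 eV = 3.94
  8660 meV = 8660e-3 eV = 8.66
  4530 meV = 4530e-3 eV = 4.53
  837000 meV = 837000e-3 eV = 837
Sum: 3.94 + 8.66 + 4.53 + 837 = 854.13

854.13 eV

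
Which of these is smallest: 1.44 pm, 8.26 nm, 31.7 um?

1.44 pm

1.44 pm = 0.00000000000144 m
8.26 nm = 0.00000000826 m
31.7 um = 0.0000317 m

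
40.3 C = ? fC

40300000000000000 fC

(no prefix) = 10⁰, femto = 10⁻¹⁵; factor is 10¹⁵.
40.3 × 10¹⁵ = 40300000000000000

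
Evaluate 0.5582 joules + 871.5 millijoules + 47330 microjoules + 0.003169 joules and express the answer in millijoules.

1480.199 millijoules

In millijoules:
  0.5582 joules = 0.5582 × 10³ millijoules = 558.2
  871.5 millijoules → 871.5
  47330 microjoules = 47330 × 10⁻³ millijoules = 47.33
  0.003169 joules = 0.003169 × 10³ millijoules = 3.169
Sum: 558.2 + 871.5 + 47.33 + 3.169 = 1480.199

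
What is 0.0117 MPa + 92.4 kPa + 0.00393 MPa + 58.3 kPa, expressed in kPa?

166.33 kPa

In kPa:
  0.0117 MPa = 0.0117 × 10^3 kPa = 11.7
  92.4 kPa → 92.4
  0.00393 MPa = 0.00393 × 10^3 kPa = 3.93
  58.3 kPa → 58.3
Sum: 11.7 + 92.4 + 3.93 + 58.3 = 166.33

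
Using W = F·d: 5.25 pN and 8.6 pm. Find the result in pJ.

5.25 × 10⁻¹² × 8.6 × 10⁻¹² = 45.15 × 10⁻²⁴ J

0.00000000004515 pJ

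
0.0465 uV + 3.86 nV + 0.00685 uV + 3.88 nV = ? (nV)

In nV:
  0.0465 uV = 0.0465 × 10³ nV = 46.5
  3.86 nV → 3.86
  0.00685 uV = 0.00685 × 10³ nV = 6.85
  3.88 nV → 3.88
Sum: 46.5 + 3.86 + 6.85 + 3.88 = 61.09

61.09 nV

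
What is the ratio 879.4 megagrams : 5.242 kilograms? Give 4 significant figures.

167800

(879.4e6) / (5.242e3) = 167.76e3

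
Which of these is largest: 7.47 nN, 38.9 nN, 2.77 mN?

2.77 mN

7.47 nN = 0.00000000747 N
38.9 nN = 0.0000000389 N
2.77 mN = 0.00277 N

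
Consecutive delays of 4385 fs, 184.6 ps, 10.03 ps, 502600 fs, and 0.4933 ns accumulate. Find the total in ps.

1194.915 ps

In ps:
  4385 fs = 4385 × 10⁻³ ps = 4.385
  184.6 ps → 184.6
  10.03 ps → 10.03
  502600 fs = 502600 × 10⁻³ ps = 502.6
  0.4933 ns = 0.4933 × 10³ ps = 493.3
Sum: 4.385 + 184.6 + 10.03 + 502.6 + 493.3 = 1194.915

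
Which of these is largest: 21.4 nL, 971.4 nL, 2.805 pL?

971.4 nL

21.4 nL = 0.0000000214 L
971.4 nL = 0.0000009714 L
2.805 pL = 0.000000000002805 L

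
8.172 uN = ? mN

micro = 10⁻⁶, milli = 10⁻³; factor is 10⁻³.
8.172 × 10⁻³ = 0.008172

0.008172 mN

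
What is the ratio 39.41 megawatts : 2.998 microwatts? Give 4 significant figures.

13150000000000

(39.41 × 10^6) / (2.998 × 10^-6) = 13.145 × 10^12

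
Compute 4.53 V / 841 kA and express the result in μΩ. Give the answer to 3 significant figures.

5.39 μΩ

(4.53) / (841e3) = 0.0053864e-3 Ω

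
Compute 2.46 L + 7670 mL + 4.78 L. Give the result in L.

14.91 L

In L:
  2.46 L → 2.46
  7670 mL = 7670 × 10⁻³ L = 7.67
  4.78 L → 4.78
Sum: 2.46 + 7.67 + 4.78 = 14.91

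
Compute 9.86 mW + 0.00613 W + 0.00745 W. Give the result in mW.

23.44 mW

In mW:
  9.86 mW → 9.86
  0.00613 W = 0.00613e3 mW = 6.13
  0.00745 W = 0.00745e3 mW = 7.45
Sum: 9.86 + 6.13 + 7.45 = 23.44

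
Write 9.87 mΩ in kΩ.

milli = 10⁻³, kilo = 10³; factor is 10⁻⁶.
9.87 × 10⁻⁶ = 0.00000987

0.00000987 kΩ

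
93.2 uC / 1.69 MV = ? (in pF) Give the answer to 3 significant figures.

(93.2 × 10^-6) / (1.69 × 10^6) = 55.148 × 10^-12 F

55.1 pF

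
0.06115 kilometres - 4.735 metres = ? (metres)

56.415 metres

In metres:
  0.06115 kilometres = 0.06115 × 10³ metres = 61.15
  4.735 metres → 4.735
Difference: 61.15 - 4.735 = 56.415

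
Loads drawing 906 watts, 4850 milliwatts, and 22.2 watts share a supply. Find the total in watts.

In watts:
  906 watts → 906
  4850 milliwatts = 4850 × 10⁻³ watts = 4.85
  22.2 watts → 22.2
Sum: 906 + 4.85 + 22.2 = 933.05

933.05 watts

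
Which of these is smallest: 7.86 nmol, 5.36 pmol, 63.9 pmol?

7.86 nmol = 0.00000000786 mol
5.36 pmol = 0.00000000000536 mol
63.9 pmol = 0.0000000000639 mol

5.36 pmol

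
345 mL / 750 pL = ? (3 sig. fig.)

460000000

(345e-3) / (750e-12) = 0.46e9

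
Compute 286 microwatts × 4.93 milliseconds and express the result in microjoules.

286 × 10^-6 × 4.93 × 10^-3 = 1409.98 × 10^-9 J

1.40998 microjoules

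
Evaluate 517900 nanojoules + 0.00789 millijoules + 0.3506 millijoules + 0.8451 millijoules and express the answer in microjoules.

In microjoules:
  517900 nanojoules = 517900e-3 microjoules = 517.9
  0.00789 millijoules = 0.00789e3 microjoules = 7.89
  0.3506 millijoules = 0.3506e3 microjoules = 350.6
  0.8451 millijoules = 0.8451e3 microjoules = 845.1
Sum: 517.9 + 7.89 + 350.6 + 845.1 = 1721.49

1721.49 microjoules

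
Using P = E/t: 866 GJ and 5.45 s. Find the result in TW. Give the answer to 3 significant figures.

(866 × 10^9) / (5.45) = 158.9 × 10^9 W

0.159 TW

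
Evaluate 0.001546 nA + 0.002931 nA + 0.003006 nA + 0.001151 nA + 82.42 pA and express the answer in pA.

91.054 pA

In pA:
  0.001546 nA = 0.001546 × 10^3 pA = 1.546
  0.002931 nA = 0.002931 × 10^3 pA = 2.931
  0.003006 nA = 0.003006 × 10^3 pA = 3.006
  0.001151 nA = 0.001151 × 10^3 pA = 1.151
  82.42 pA → 82.42
Sum: 1.546 + 2.931 + 3.006 + 1.151 + 82.42 = 91.054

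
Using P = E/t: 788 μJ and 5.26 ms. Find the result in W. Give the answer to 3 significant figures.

0.150 W

(788e-6) / (5.26e-3) = 149.81e-3 W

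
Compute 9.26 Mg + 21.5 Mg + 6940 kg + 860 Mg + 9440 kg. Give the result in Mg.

In Mg:
  9.26 Mg → 9.26
  21.5 Mg → 21.5
  6940 kg = 6940 × 10^-3 Mg = 6.94
  860 Mg → 860
  9440 kg = 9440 × 10^-3 Mg = 9.44
Sum: 9.26 + 21.5 + 6.94 + 860 + 9.44 = 907.14

907.14 Mg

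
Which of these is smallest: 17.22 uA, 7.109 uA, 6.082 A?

17.22 uA = 0.00001722 A
7.109 uA = 0.000007109 A
6.082 A = 6.082 A

7.109 uA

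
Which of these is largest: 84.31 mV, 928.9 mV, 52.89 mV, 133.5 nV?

84.31 mV = 0.08431 V
928.9 mV = 0.9289 V
52.89 mV = 0.05289 V
133.5 nV = 0.0000001335 V

928.9 mV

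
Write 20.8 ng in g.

0.0000000208 g

nano = 1e-9, (no prefix) = 1e0; factor is 1e-9.
20.8 × 1e-9 = 0.0000000208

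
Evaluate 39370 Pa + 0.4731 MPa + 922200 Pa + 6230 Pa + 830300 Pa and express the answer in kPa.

In kPa:
  39370 Pa = 39370 × 10^-3 kPa = 39.37
  0.4731 MPa = 0.4731 × 10^3 kPa = 473.1
  922200 Pa = 922200 × 10^-3 kPa = 922.2
  6230 Pa = 6230 × 10^-3 kPa = 6.23
  830300 Pa = 830300 × 10^-3 kPa = 830.3
Sum: 39.37 + 473.1 + 922.2 + 6.23 + 830.3 = 2271.2

2271.2 kPa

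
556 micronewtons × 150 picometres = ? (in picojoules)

0.0834 picojoules

556e-6 × 150e-12 = 83400e-18 J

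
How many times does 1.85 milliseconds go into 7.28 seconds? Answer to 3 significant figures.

(7.28) / (1.85 × 10^-3) = 3.935 × 10^3

3940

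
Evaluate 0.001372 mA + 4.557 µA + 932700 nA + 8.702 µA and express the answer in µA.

947.331 µA

In µA:
  0.001372 mA = 0.001372 × 10³ µA = 1.372
  4.557 µA → 4.557
  932700 nA = 932700 × 10⁻³ µA = 932.7
  8.702 µA → 8.702
Sum: 1.372 + 4.557 + 932.7 + 8.702 = 947.331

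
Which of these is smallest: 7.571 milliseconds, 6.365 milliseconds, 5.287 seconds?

7.571 milliseconds = 0.007571 seconds
6.365 milliseconds = 0.006365 seconds
5.287 seconds = 5.287 seconds

6.365 milliseconds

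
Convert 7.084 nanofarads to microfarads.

nano = 1e-9, micro = 1e-6; factor is 1e-3.
7.084 × 1e-3 = 0.007084

0.007084 microfarads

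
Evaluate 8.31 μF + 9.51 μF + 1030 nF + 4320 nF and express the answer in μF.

23.17 μF

In μF:
  8.31 μF → 8.31
  9.51 μF → 9.51
  1030 nF = 1030e-3 μF = 1.03
  4320 nF = 4320e-3 μF = 4.32
Sum: 8.31 + 9.51 + 1.03 + 4.32 = 23.17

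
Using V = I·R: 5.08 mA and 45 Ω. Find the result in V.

0.2286 V

5.08e-3 × 45 = 228.6e-3 V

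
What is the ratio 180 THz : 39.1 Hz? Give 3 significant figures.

4600000000000

(180 × 10^12) / (39.1) = 4.604 × 10^12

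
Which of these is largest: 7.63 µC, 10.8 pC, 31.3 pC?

7.63 µC

7.63 µC = 0.00000763 C
10.8 pC = 0.0000000000108 C
31.3 pC = 0.0000000000313 C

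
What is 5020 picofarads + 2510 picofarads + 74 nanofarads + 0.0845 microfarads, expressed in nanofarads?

166.03 nanofarads

In nanofarads:
  5020 picofarads = 5020e-3 nanofarads = 5.02
  2510 picofarads = 2510e-3 nanofarads = 2.51
  74 nanofarads → 74
  0.0845 microfarads = 0.0845e3 nanofarads = 84.5
Sum: 5.02 + 2.51 + 74 + 84.5 = 166.03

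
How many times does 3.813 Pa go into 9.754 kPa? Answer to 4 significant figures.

2558

(9.754 × 10^3) / (3.813) = 2.5581 × 10^3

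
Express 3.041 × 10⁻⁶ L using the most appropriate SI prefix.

3.041 μL

= 3.041 × 10⁻⁶ L; 10⁻⁶ is micro.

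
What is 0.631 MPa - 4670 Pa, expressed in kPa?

626.33 kPa

In kPa:
  0.631 MPa = 0.631 × 10^3 kPa = 631
  4670 Pa = 4670 × 10^-3 kPa = 4.67
Difference: 631 - 4.67 = 626.33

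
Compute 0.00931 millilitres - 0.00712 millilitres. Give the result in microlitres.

In microlitres:
  0.00931 millilitres = 0.00931 × 10^3 microlitres = 9.31
  0.00712 millilitres = 0.00712 × 10^3 microlitres = 7.12
Difference: 9.31 - 7.12 = 2.19

2.19 microlitres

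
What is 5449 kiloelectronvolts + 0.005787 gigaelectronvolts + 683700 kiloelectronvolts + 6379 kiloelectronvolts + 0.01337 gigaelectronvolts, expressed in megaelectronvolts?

714.685 megaelectronvolts

In megaelectronvolts:
  5449 kiloelectronvolts = 5449e-3 megaelectronvolts = 5.449
  0.005787 gigaelectronvolts = 0.005787e3 megaelectronvolts = 5.787
  683700 kiloelectronvolts = 683700e-3 megaelectronvolts = 683.7
  6379 kiloelectronvolts = 6379e-3 megaelectronvolts = 6.379
  0.01337 gigaelectronvolts = 0.01337e3 megaelectronvolts = 13.37
Sum: 5.449 + 5.787 + 683.7 + 6.379 + 13.37 = 714.685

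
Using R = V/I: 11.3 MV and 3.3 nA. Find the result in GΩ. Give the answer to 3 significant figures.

(11.3 × 10^6) / (3.3 × 10^-9) = 3.4242 × 10^15 Ω

3420000 GΩ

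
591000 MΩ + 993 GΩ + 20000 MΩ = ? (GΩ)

In GΩ:
  591000 MΩ = 591000 × 10⁻³ GΩ = 591
  993 GΩ → 993
  20000 MΩ = 20000 × 10⁻³ GΩ = 20
Sum: 591 + 993 + 20 = 1604

1604 GΩ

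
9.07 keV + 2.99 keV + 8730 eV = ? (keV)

20.79 keV

In keV:
  9.07 keV → 9.07
  2.99 keV → 2.99
  8730 eV = 8730 × 10⁻³ keV = 8.73
Sum: 9.07 + 2.99 + 8.73 = 20.79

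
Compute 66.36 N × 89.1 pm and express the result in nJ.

66.36 × 89.1e-12 = 5912.676e-12 J

5.912676 nJ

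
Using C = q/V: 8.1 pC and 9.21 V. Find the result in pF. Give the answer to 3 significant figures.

0.879 pF

(8.1 × 10^-12) / (9.21) = 0.87948 × 10^-12 F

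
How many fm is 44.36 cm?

centi = 10⁻², femto = 10⁻¹⁵; factor is 10¹³.
44.36 × 10¹³ = 443600000000000

443600000000000 fm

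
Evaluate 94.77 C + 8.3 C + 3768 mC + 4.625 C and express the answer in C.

In C:
  94.77 C → 94.77
  8.3 C → 8.3
  3768 mC = 3768 × 10⁻³ C = 3.768
  4.625 C → 4.625
Sum: 94.77 + 8.3 + 3.768 + 4.625 = 111.463

111.463 C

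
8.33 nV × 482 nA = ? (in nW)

8.33 × 10⁻⁹ × 482 × 10⁻⁹ = 4015.06 × 10⁻¹⁸ W

0.00000401506 nW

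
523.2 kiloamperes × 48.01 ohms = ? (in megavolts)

523.2 × 10^3 × 48.01 = 25118.832 × 10^3 V

25.118832 megavolts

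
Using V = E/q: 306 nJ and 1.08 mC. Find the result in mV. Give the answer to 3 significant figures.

0.283 mV

(306 × 10⁻⁹) / (1.08 × 10⁻³) = 283.33 × 10⁻⁶ V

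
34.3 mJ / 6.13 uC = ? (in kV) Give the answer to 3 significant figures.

(34.3 × 10^-3) / (6.13 × 10^-6) = 5.5954 × 10^3 V

5.60 kV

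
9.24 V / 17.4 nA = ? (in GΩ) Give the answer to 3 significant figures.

0.531 GΩ

(9.24) / (17.4e-9) = 0.53103e9 Ω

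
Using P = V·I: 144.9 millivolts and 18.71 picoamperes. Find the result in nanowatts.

144.9e-3 × 18.71e-12 = 2711.079e-15 W

0.002711079 nanowatts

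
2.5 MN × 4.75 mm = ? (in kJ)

2.5e6 × 4.75e-3 = 11.875e3 J

11.875 kJ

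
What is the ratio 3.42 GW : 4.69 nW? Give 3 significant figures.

(3.42 × 10⁹) / (4.69 × 10⁻⁹) = 0.7292 × 10¹⁸

729000000000000000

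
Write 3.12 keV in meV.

3120000 meV

kilo = 10³, milli = 10⁻³; factor is 10⁶.
3.12 × 10⁶ = 3120000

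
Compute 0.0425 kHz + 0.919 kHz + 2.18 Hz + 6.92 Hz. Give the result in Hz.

In Hz:
  0.0425 kHz = 0.0425 × 10³ Hz = 42.5
  0.919 kHz = 0.919 × 10³ Hz = 919
  2.18 Hz → 2.18
  6.92 Hz → 6.92
Sum: 42.5 + 919 + 2.18 + 6.92 = 970.6

970.6 Hz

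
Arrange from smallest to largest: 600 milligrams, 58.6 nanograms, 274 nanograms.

58.6 nanograms < 274 nanograms < 600 milligrams

600 milligrams = 0.6 grams
58.6 nanograms = 0.0000000586 grams
274 nanograms = 0.000000274 grams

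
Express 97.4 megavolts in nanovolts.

97400000000000000 nanovolts

mega = 10^6, nano = 10^-9; factor is 10^15.
97.4 × 10^15 = 97400000000000000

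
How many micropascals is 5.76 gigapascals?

giga = 10⁹, micro = 10⁻⁶; factor is 10¹⁵.
5.76 × 10¹⁵ = 5760000000000000

5760000000000000 micropascals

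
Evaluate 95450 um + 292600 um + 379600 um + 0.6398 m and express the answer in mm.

1407.45 mm

In mm:
  95450 um = 95450 × 10⁻³ mm = 95.45
  292600 um = 292600 × 10⁻³ mm = 292.6
  379600 um = 379600 × 10⁻³ mm = 379.6
  0.6398 m = 0.6398 × 10³ mm = 639.8
Sum: 95.45 + 292.6 + 379.6 + 639.8 = 1407.45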